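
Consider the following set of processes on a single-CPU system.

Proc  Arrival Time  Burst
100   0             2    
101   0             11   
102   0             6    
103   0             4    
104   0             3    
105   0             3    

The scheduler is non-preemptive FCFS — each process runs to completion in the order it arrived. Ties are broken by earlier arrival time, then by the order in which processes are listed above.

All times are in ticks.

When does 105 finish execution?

29

Schedule: | 100 0-2 | 101 2-13 | 102 13-19 | 103 19-23 | 104 23-26 | 105 26-29 |
Completion: 100=2  101=13  102=19  103=23  104=26  105=29
Turnaround (C−A): 100=2  101=13  102=19  103=23  104=26  105=29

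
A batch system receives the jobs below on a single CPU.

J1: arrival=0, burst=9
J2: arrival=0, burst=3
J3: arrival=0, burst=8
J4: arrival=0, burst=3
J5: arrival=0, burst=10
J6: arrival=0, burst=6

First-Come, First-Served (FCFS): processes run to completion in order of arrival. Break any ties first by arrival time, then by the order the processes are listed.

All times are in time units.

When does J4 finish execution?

23

Timeline: | J1 0-9 | J2 9-12 | J3 12-20 | J4 20-23 | J5 23-33 | J6 33-39 |
Completion: J1=9  J2=12  J3=20  J4=23  J5=33  J6=39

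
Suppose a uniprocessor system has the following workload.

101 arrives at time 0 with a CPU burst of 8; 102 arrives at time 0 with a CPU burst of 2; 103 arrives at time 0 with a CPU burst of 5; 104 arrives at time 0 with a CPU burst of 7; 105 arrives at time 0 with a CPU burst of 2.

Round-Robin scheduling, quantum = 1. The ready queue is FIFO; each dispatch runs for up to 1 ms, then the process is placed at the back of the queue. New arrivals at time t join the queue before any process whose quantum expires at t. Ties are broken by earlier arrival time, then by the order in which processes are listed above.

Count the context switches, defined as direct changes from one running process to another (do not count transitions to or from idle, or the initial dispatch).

23

Timeline: | 101 0-1 | 102 1-2 | 103 2-3 | 104 3-4 | 105 4-5 | 101 5-6 | 102 6-7 | 103 7-8 | 104 8-9 | 105 9-10 | 101 10-11 | 103 11-12 | 104 12-13 | 101 13-14 | 103 14-15 | 104 15-16 | 101 16-17 | 103 17-18 | 104 18-19 | 101 19-20 | 104 20-21 | 101 21-22 | 104 22-23 | 101 23-24 |
Completion: 101=24  102=7  103=18  104=23  105=10
Turnaround (C−A): 101=24  102=7  103=18  104=23  105=10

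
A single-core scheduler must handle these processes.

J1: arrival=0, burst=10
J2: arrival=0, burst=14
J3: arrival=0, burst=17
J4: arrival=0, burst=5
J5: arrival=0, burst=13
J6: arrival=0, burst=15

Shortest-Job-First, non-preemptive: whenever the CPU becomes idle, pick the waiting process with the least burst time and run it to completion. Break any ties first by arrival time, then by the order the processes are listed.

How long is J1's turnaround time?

15

Gantt: | J4 0-5 | J1 5-15 | J5 15-28 | J2 28-42 | J6 42-57 | J3 57-74 |
Completion: J1=15  J2=42  J3=74  J4=5  J5=28  J6=57
Turnaround (C−A): J1=15  J2=42  J3=74  J4=5  J5=28  J6=57
Turnaround(J1) = completion − arrival = 15 − 0 = 15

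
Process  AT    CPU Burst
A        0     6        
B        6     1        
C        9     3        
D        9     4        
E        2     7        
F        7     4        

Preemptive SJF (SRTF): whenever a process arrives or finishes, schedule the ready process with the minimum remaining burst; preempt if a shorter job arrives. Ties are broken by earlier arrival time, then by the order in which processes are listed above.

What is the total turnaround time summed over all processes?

48

Gantt: | A 0-6 | B 6-7 | F 7-11 | C 11-14 | D 14-18 | E 18-25 |
Completion: A=6  B=7  C=14  D=18  E=25  F=11
Turnaround (C−A): A=6  B=1  C=5  D=9  E=23  F=4
Turnaround = completion − arrival: A=6, B=1, C=5, D=9, E=23, F=4
Total turnaround = 6 + 1 + 5 + 9 + 23 + 4 = 48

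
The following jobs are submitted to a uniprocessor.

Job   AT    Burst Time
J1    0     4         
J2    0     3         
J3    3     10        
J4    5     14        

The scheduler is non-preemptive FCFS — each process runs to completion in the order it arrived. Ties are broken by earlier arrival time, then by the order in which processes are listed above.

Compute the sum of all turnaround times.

Gantt: | J1 0-4 | J2 4-7 | J3 7-17 | J4 17-31 |
Completion: J1=4  J2=7  J3=17  J4=31
Turnaround (C−A): J1=4  J2=7  J3=14  J4=26
Turnaround = completion − arrival: J1=4, J2=7, J3=14, J4=26
Total turnaround = 4 + 7 + 14 + 26 = 51

51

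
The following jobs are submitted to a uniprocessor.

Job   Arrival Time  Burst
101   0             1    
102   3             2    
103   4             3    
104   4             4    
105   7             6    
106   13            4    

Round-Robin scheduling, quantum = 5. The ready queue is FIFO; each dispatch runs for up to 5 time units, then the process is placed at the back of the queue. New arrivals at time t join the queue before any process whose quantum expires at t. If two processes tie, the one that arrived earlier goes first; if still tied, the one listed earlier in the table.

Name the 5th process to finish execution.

Timeline: | 101 0-1 | idle 1-3 | 102 3-5 | 103 5-8 | 104 8-12 | 105 12-17 | 106 17-21 | 105 21-22 |
Completion: 101=1  102=5  103=8  104=12  105=22  106=21
Turnaround (C−A): 101=1  102=2  103=4  104=8  105=15  106=8
Finish order: 101 → 102 → 103 → 104 → 106 → 105

106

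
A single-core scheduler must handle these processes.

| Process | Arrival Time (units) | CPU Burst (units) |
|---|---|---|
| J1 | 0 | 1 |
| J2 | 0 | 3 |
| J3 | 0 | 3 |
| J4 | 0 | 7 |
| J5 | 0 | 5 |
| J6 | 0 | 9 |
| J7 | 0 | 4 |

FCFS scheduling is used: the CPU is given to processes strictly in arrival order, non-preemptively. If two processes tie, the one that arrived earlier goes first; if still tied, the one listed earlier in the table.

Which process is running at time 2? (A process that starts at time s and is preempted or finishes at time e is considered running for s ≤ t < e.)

Schedule: | J1 0-1 | J2 1-4 | J3 4-7 | J4 7-14 | J5 14-19 | J6 19-28 | J7 28-32 |
Completion: J1=1  J2=4  J3=7  J4=14  J5=19  J6=28  J7=32
Turnaround (C−A): J1=1  J2=4  J3=7  J4=14  J5=19  J6=28  J7=32

J2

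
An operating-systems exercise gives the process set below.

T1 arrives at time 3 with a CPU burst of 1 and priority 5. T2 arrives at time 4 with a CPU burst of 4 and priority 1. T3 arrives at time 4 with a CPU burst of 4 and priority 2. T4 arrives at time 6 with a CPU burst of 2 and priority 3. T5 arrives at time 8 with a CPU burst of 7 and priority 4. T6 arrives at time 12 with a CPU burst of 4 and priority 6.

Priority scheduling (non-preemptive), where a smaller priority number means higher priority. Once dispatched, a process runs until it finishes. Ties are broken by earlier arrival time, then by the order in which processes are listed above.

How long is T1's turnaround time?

Timeline: | idle 0-3 | T1 3-4 | T2 4-8 | T3 8-12 | T4 12-14 | T5 14-21 | T6 21-25 |
Completion: T1=4  T2=8  T3=12  T4=14  T5=21  T6=25
Turnaround (C−A): T1=1  T2=4  T3=8  T4=8  T5=13  T6=13
Turnaround(T1) = completion − arrival = 4 − 3 = 1

1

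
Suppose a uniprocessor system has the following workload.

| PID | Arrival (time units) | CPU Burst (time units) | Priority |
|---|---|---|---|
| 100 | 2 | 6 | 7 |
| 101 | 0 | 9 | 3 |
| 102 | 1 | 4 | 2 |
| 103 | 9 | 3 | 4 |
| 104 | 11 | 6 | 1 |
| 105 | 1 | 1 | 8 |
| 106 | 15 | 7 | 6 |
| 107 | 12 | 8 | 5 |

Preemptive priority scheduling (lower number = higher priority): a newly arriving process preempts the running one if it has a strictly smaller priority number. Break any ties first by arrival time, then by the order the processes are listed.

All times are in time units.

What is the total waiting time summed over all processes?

Timeline: | 101 0-1 | 102 1-5 | 101 5-11 | 104 11-17 | 101 17-19 | 103 19-22 | 107 22-30 | 106 30-37 | 100 37-43 | 105 43-44 |
Completion: 100=43  101=19  102=5  103=22  104=17  105=44  106=37  107=30
Turnaround (C−A): 100=41  101=19  102=4  103=13  104=6  105=43  106=22  107=18
Waiting = turnaround − burst: 100=35, 101=10, 102=0, 103=10, 104=0, 105=42, 106=15, 107=10
Total waiting = 35 + 10 + 0 + 10 + 0 + 42 + 15 + 10 = 122

122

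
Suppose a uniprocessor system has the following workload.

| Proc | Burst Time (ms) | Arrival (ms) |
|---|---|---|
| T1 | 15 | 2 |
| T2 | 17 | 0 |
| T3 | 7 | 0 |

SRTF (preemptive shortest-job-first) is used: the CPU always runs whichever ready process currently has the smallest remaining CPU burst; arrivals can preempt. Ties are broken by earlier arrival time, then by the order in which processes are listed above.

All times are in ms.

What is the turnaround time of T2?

39

Gantt: | T3 0-7 | T1 7-22 | T2 22-39 |
Completion: T1=22  T2=39  T3=7
Turnaround (C−A): T1=20  T2=39  T3=7
Turnaround(T2) = completion − arrival = 39 − 0 = 39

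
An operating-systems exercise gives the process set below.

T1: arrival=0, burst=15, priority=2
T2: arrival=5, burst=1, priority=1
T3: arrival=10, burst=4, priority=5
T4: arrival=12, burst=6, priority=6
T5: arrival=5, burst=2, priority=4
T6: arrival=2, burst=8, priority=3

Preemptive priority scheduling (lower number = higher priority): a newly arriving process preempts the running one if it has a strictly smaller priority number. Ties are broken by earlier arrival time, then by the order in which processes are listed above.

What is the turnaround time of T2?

Gantt: | T1 0-5 | T2 5-6 | T1 6-16 | T6 16-24 | T5 24-26 | T3 26-30 | T4 30-36 |
Completion: T1=16  T2=6  T3=30  T4=36  T5=26  T6=24
Turnaround (C−A): T1=16  T2=1  T3=20  T4=24  T5=21  T6=22
Turnaround(T2) = completion − arrival = 6 − 5 = 1

1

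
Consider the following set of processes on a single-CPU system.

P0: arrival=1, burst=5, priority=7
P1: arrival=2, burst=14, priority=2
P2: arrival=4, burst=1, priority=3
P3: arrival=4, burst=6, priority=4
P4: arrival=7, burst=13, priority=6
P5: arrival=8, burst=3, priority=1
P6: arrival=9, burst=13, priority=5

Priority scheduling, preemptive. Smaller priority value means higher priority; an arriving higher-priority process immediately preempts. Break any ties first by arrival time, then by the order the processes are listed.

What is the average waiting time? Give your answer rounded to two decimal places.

19.00

Schedule: | idle 0-1 | P0 1-2 | P1 2-8 | P5 8-11 | P1 11-19 | P2 19-20 | P3 20-26 | P6 26-39 | P4 39-52 | P0 52-56 |
Completion: P0=56  P1=19  P2=20  P3=26  P4=52  P5=11  P6=39
Turnaround (C−A): P0=55  P1=17  P2=16  P3=22  P4=45  P5=3  P6=30
Waiting times: P0=50, P1=3, P2=15, P3=16, P4=32, P5=0, P6=17
Average waiting = (50+3+15+16+32+0+17) / 7 = 133/7 = 19.00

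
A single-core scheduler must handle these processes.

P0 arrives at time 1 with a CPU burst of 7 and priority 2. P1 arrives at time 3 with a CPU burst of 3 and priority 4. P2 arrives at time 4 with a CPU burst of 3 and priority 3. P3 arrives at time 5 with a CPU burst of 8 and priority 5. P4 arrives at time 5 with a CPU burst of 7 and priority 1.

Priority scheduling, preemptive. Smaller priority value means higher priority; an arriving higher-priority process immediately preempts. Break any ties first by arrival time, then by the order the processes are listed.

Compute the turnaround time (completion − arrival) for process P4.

Schedule: | idle 0-1 | P0 1-5 | P4 5-12 | P0 12-15 | P2 15-18 | P1 18-21 | P3 21-29 |
Completion: P0=15  P1=21  P2=18  P3=29  P4=12
Turnaround(P4) = completion − arrival = 12 − 5 = 7

7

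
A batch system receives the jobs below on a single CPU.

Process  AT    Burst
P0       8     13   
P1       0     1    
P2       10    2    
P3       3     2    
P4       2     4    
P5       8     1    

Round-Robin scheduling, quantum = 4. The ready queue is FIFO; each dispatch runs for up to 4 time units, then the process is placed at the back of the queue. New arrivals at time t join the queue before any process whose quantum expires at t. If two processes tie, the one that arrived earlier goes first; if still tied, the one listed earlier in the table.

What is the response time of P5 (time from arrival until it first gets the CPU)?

Timeline: | P1 0-1 | idle 1-2 | P4 2-6 | P3 6-8 | P0 8-12 | P5 12-13 | P2 13-15 | P0 15-24 |
Completion: P0=24  P1=1  P2=15  P3=8  P4=6  P5=13
Turnaround (C−A): P0=16  P1=1  P2=5  P3=5  P4=4  P5=5
Response(P5) = first start − arrival = 12 − 8 = 4

4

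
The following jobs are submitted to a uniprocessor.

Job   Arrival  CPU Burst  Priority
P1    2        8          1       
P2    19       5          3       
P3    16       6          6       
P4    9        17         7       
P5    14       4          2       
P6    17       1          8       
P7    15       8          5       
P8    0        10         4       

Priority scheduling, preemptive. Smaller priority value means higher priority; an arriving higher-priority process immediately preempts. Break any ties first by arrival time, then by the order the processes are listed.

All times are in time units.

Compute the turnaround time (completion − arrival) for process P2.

Schedule: | P8 0-2 | P1 2-10 | P8 10-14 | P5 14-18 | P8 18-19 | P2 19-24 | P8 24-27 | P7 27-35 | P3 35-41 | P4 41-58 | P6 58-59 |
Completion: P1=10  P2=24  P3=41  P4=58  P5=18  P6=59  P7=35  P8=27
Turnaround(P2) = completion − arrival = 24 − 19 = 5

5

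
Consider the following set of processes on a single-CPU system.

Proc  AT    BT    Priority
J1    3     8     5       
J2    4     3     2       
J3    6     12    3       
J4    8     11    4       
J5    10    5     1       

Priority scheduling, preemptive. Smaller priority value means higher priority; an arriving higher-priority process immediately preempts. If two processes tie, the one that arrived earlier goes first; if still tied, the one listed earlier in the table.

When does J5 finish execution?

Gantt: | idle 0-3 | J1 3-4 | J2 4-7 | J3 7-10 | J5 10-15 | J3 15-24 | J4 24-35 | J1 35-42 |
Completion: J1=42  J2=7  J3=24  J4=35  J5=15

15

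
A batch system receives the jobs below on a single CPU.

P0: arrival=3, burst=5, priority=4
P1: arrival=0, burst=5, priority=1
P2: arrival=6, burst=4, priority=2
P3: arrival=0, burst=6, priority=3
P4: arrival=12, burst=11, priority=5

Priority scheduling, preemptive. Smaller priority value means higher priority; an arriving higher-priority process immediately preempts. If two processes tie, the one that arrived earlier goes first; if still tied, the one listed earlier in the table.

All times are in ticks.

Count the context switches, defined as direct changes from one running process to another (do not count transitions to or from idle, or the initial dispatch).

5

Gantt: | P1 0-5 | P3 5-6 | P2 6-10 | P3 10-15 | P0 15-20 | P4 20-31 |
Completion: P0=20  P1=5  P2=10  P3=15  P4=31
Turnaround (C−A): P0=17  P1=5  P2=4  P3=15  P4=19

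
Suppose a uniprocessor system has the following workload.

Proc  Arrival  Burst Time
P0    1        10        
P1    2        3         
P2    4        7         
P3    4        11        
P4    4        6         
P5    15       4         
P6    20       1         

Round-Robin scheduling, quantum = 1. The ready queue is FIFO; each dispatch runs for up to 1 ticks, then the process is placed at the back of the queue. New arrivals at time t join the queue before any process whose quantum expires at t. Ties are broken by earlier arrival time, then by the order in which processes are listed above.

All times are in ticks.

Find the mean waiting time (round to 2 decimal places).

18.57

Schedule: | idle 0-1 | P0 1-2 | P1 2-3 | P0 3-4 | P1 4-5 | P2 5-6 | P3 6-7 | P4 7-8 | P0 8-9 | P1 9-10 | P2 10-11 | P3 11-12 | P4 12-13 | P0 13-14 | P2 14-15 | P3 15-16 | P4 16-17 | P0 17-18 | P5 18-19 | P2 19-20 | P3 20-21 | P4 21-22 | P0 22-23 | P5 23-24 | P6 24-25 | P2 25-26 | P3 26-27 | P4 27-28 | P0 28-29 | P5 29-30 | P2 30-31 | P3 31-32 | P4 32-33 | P0 33-34 | P5 34-35 | P2 35-36 | P3 36-37 | P0 37-38 | P3 38-39 | P0 39-40 | P3 40-43 |
Completion: P0=40  P1=10  P2=36  P3=43  P4=33  P5=35  P6=25
Turnaround (C−A): P0=39  P1=8  P2=32  P3=39  P4=29  P5=20  P6=5
Waiting times: P0=29, P1=5, P2=25, P3=28, P4=23, P5=16, P6=4
Average waiting = (29+5+25+28+23+16+4) / 7 = 130/7 = 18.57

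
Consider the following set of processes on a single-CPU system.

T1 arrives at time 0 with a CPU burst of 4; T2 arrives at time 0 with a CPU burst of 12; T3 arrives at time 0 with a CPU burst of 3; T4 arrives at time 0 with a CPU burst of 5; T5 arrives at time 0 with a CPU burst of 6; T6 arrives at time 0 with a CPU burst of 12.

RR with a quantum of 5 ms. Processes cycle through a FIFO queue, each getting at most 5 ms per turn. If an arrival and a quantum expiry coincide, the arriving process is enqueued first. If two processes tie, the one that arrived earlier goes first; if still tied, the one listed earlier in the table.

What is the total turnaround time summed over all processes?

148

Timeline: | T1 0-4 | T2 4-9 | T3 9-12 | T4 12-17 | T5 17-22 | T6 22-27 | T2 27-32 | T5 32-33 | T6 33-38 | T2 38-40 | T6 40-42 |
Completion: T1=4  T2=40  T3=12  T4=17  T5=33  T6=42
Turnaround = completion − arrival: T1=4, T2=40, T3=12, T4=17, T5=33, T6=42
Total turnaround = 4 + 40 + 12 + 17 + 33 + 42 = 148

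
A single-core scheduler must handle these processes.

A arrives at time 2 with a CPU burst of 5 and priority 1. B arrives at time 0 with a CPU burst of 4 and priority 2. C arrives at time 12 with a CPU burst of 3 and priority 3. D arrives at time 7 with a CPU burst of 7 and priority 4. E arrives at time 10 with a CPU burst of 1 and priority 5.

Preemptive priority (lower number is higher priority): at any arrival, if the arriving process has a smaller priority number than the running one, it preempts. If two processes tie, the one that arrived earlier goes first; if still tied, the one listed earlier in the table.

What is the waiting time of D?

5

Schedule: | B 0-2 | A 2-7 | B 7-9 | D 9-12 | C 12-15 | D 15-19 | E 19-20 |
Completion: A=7  B=9  C=15  D=19  E=20
Waiting(D) = turnaround − burst = 12 − 7 = 5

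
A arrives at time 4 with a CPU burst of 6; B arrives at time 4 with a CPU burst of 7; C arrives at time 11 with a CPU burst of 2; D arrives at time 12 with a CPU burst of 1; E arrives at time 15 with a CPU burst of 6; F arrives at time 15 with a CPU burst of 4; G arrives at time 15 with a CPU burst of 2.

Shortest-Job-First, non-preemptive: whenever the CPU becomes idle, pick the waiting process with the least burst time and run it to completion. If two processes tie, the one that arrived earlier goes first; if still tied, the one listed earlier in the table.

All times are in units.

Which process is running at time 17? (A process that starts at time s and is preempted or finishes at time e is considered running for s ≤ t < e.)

D

Schedule: | idle 0-4 | A 4-10 | B 10-17 | D 17-18 | C 18-20 | G 20-22 | F 22-26 | E 26-32 |
Completion: A=10  B=17  C=20  D=18  E=32  F=26  G=22
Turnaround (C−A): A=6  B=13  C=9  D=6  E=17  F=11  G=7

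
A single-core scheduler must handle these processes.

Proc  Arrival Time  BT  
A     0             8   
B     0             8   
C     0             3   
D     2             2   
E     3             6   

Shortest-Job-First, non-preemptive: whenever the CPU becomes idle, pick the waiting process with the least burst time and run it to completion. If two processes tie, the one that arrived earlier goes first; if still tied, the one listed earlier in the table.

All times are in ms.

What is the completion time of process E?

Timeline: | C 0-3 | D 3-5 | E 5-11 | A 11-19 | B 19-27 |
Completion: A=19  B=27  C=3  D=5  E=11
Turnaround (C−A): A=19  B=27  C=3  D=3  E=8

11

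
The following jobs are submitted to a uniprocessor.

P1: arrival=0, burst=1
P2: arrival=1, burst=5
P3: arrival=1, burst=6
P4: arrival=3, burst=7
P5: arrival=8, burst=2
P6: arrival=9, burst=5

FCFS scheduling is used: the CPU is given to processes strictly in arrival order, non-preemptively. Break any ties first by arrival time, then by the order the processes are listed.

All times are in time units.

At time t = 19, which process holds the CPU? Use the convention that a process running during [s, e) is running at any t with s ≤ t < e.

P5

Timeline: | P1 0-1 | P2 1-6 | P3 6-12 | P4 12-19 | P5 19-21 | P6 21-26 |
Completion: P1=1  P2=6  P3=12  P4=19  P5=21  P6=26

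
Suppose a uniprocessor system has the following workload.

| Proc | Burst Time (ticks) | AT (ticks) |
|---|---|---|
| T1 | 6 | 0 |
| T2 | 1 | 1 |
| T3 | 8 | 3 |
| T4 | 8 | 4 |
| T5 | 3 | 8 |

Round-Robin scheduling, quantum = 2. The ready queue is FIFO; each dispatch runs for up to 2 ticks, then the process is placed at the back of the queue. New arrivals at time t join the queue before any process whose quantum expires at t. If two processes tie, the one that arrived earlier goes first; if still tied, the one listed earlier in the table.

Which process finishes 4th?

T3

Gantt: | T1 0-2 | T2 2-3 | T1 3-5 | T3 5-7 | T4 7-9 | T1 9-11 | T3 11-13 | T5 13-15 | T4 15-17 | T3 17-19 | T5 19-20 | T4 20-22 | T3 22-24 | T4 24-26 |
Completion: T1=11  T2=3  T3=24  T4=26  T5=20
Turnaround (C−A): T1=11  T2=2  T3=21  T4=22  T5=12
Finish order: T2 → T1 → T5 → T3 → T4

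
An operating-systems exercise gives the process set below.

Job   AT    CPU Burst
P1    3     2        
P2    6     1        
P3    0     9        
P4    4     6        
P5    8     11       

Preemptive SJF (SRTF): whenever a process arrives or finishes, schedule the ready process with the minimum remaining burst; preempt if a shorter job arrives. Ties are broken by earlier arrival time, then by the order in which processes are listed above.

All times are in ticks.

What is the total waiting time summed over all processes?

Schedule: | P3 0-3 | P1 3-5 | P3 5-6 | P2 6-7 | P3 7-12 | P4 12-18 | P5 18-29 |
Completion: P1=5  P2=7  P3=12  P4=18  P5=29
Waiting = turnaround − burst: P1=0, P2=0, P3=3, P4=8, P5=10
Total waiting = 0 + 0 + 3 + 8 + 10 = 21

21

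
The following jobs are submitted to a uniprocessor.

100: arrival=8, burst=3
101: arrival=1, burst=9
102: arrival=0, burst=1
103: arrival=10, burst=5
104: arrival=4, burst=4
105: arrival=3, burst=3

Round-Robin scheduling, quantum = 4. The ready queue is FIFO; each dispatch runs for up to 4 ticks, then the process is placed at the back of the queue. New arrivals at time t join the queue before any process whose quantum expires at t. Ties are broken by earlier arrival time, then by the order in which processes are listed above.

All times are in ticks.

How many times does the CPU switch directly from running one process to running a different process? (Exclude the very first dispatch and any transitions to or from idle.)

Timeline: | 102 0-1 | 101 1-5 | 105 5-8 | 104 8-12 | 101 12-16 | 100 16-19 | 103 19-23 | 101 23-24 | 103 24-25 |
Completion: 100=19  101=24  102=1  103=25  104=12  105=8
Turnaround (C−A): 100=11  101=23  102=1  103=15  104=8  105=5

8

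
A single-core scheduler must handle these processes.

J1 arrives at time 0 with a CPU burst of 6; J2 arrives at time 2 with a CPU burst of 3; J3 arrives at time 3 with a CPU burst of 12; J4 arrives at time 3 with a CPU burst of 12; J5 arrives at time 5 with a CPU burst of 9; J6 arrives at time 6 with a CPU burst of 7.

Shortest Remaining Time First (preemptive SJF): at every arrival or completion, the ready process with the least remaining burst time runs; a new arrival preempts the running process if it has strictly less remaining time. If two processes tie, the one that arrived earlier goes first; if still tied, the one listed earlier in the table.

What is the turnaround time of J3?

34

Schedule: | J1 0-2 | J2 2-5 | J1 5-9 | J6 9-16 | J5 16-25 | J3 25-37 | J4 37-49 |
Completion: J1=9  J2=5  J3=37  J4=49  J5=25  J6=16
Turnaround(J3) = completion − arrival = 37 − 3 = 34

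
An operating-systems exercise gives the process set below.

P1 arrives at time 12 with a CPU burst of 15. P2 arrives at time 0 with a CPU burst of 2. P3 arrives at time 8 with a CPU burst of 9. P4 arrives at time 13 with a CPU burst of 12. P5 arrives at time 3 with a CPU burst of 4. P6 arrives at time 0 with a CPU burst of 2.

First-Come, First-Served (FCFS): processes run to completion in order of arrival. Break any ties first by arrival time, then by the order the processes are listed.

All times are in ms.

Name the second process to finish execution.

Schedule: | P2 0-2 | P6 2-4 | P5 4-8 | P3 8-17 | P1 17-32 | P4 32-44 |
Completion: P1=32  P2=2  P3=17  P4=44  P5=8  P6=4
Finish order: P2 → P6 → P5 → P3 → P1 → P4

P6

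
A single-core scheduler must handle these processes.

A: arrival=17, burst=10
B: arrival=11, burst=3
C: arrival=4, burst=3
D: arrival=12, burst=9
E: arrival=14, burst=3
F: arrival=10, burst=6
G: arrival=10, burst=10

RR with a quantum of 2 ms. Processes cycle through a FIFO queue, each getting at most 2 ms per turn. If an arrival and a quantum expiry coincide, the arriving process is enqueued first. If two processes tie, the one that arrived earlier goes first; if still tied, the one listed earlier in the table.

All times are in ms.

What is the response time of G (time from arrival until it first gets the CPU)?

Schedule: | idle 0-4 | C 4-7 | idle 7-10 | F 10-12 | G 12-14 | B 14-16 | D 16-18 | F 18-20 | E 20-22 | G 22-24 | B 24-25 | A 25-27 | D 27-29 | F 29-31 | E 31-32 | G 32-34 | A 34-36 | D 36-38 | G 38-40 | A 40-42 | D 42-44 | G 44-46 | A 46-48 | D 48-49 | A 49-51 |
Completion: A=51  B=25  C=7  D=49  E=32  F=31  G=46
Response(G) = first start − arrival = 12 − 10 = 2

2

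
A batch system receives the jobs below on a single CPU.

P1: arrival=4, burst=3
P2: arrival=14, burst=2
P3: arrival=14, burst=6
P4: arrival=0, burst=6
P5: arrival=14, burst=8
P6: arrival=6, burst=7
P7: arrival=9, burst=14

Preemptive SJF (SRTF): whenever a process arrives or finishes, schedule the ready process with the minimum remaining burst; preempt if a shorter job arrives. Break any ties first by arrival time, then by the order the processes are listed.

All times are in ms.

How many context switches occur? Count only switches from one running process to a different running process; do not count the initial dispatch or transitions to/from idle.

Gantt: | P4 0-6 | P1 6-9 | P6 9-16 | P2 16-18 | P3 18-24 | P5 24-32 | P7 32-46 |
Completion: P1=9  P2=18  P3=24  P4=6  P5=32  P6=16  P7=46
Turnaround (C−A): P1=5  P2=4  P3=10  P4=6  P5=18  P6=10  P7=37

6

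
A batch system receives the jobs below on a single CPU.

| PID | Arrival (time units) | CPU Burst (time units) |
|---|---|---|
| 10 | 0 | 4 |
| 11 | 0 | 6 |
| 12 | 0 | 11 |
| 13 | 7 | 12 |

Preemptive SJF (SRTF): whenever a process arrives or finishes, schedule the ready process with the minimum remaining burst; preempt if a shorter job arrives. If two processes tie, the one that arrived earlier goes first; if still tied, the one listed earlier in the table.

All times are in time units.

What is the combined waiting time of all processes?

28

Gantt: | 10 0-4 | 11 4-10 | 12 10-21 | 13 21-33 |
Completion: 10=4  11=10  12=21  13=33
Waiting = turnaround − burst: 10=0, 11=4, 12=10, 13=14
Total waiting = 0 + 4 + 10 + 14 = 28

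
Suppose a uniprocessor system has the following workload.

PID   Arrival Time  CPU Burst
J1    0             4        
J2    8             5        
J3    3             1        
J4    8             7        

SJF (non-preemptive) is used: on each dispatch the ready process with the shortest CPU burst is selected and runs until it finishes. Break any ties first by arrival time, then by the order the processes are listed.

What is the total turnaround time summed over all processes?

23

Gantt: | J1 0-4 | J3 4-5 | idle 5-8 | J2 8-13 | J4 13-20 |
Completion: J1=4  J2=13  J3=5  J4=20
Turnaround = completion − arrival: J1=4, J2=5, J3=2, J4=12
Total turnaround = 4 + 5 + 2 + 12 = 23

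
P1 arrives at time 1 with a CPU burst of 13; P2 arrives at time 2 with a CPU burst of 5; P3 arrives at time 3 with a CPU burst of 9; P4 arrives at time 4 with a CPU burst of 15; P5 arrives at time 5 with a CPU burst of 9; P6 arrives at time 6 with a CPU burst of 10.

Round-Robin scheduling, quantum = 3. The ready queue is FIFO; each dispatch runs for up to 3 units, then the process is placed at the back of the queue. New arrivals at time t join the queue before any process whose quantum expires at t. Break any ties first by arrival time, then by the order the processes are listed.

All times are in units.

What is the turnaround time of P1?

Timeline: | idle 0-1 | P1 1-4 | P2 4-7 | P3 7-10 | P4 10-13 | P1 13-16 | P5 16-19 | P6 19-22 | P2 22-24 | P3 24-27 | P4 27-30 | P1 30-33 | P5 33-36 | P6 36-39 | P3 39-42 | P4 42-45 | P1 45-48 | P5 48-51 | P6 51-54 | P4 54-57 | P1 57-58 | P6 58-59 | P4 59-62 |
Completion: P1=58  P2=24  P3=42  P4=62  P5=51  P6=59
Turnaround (C−A): P1=57  P2=22  P3=39  P4=58  P5=46  P6=53
Turnaround(P1) = completion − arrival = 58 − 1 = 57

57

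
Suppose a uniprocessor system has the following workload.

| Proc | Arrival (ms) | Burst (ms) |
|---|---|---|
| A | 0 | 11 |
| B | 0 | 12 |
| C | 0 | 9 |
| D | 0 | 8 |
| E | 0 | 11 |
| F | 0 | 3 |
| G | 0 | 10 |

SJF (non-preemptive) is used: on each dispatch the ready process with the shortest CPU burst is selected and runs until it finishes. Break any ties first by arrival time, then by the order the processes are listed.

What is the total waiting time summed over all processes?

157

Timeline: | F 0-3 | D 3-11 | C 11-20 | G 20-30 | A 30-41 | E 41-52 | B 52-64 |
Completion: A=41  B=64  C=20  D=11  E=52  F=3  G=30
Turnaround (C−A): A=41  B=64  C=20  D=11  E=52  F=3  G=30
Waiting = turnaround − burst: A=30, B=52, C=11, D=3, E=41, F=0, G=20
Total waiting = 30 + 52 + 11 + 3 + 41 + 0 + 20 = 157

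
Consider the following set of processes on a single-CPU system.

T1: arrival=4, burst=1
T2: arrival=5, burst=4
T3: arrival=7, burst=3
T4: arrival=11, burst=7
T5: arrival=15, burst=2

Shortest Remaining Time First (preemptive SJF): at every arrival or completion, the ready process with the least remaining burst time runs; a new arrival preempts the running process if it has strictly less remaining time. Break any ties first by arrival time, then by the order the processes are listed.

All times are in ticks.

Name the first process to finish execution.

Schedule: | idle 0-4 | T1 4-5 | T2 5-9 | T3 9-12 | T4 12-15 | T5 15-17 | T4 17-21 |
Completion: T1=5  T2=9  T3=12  T4=21  T5=17
Turnaround (C−A): T1=1  T2=4  T3=5  T4=10  T5=2
Finish order: T1 → T2 → T3 → T5 → T4

T1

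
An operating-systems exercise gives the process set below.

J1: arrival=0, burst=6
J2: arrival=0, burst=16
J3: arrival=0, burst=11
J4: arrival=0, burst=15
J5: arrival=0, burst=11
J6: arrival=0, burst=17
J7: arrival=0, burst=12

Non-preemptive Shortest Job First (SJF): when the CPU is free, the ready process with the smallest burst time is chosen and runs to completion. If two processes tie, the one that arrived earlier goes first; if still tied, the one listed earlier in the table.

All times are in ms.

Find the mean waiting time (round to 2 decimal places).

Schedule: | J1 0-6 | J3 6-17 | J5 17-28 | J7 28-40 | J4 40-55 | J2 55-71 | J6 71-88 |
Completion: J1=6  J2=71  J3=17  J4=55  J5=28  J6=88  J7=40
Waiting times: J1=0, J2=55, J3=6, J4=40, J5=17, J6=71, J7=28
Average waiting = (0+55+6+40+17+71+28) / 7 = 217/7 = 31.00

31.00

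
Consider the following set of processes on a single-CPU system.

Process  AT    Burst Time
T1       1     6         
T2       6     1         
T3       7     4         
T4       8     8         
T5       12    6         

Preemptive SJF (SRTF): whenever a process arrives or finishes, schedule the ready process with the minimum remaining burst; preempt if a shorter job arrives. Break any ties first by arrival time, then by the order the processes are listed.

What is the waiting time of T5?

0

Schedule: | idle 0-1 | T1 1-7 | T2 7-8 | T3 8-12 | T5 12-18 | T4 18-26 |
Completion: T1=7  T2=8  T3=12  T4=26  T5=18
Turnaround (C−A): T1=6  T2=2  T3=5  T4=18  T5=6
Waiting(T5) = turnaround − burst = 6 − 6 = 0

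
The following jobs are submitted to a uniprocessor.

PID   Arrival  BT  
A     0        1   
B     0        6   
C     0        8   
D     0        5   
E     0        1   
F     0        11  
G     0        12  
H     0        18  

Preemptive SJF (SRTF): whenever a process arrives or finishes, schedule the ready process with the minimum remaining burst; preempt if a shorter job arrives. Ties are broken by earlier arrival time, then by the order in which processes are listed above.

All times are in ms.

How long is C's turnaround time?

21

Gantt: | A 0-1 | E 1-2 | D 2-7 | B 7-13 | C 13-21 | F 21-32 | G 32-44 | H 44-62 |
Completion: A=1  B=13  C=21  D=7  E=2  F=32  G=44  H=62
Turnaround(C) = completion − arrival = 21 − 0 = 21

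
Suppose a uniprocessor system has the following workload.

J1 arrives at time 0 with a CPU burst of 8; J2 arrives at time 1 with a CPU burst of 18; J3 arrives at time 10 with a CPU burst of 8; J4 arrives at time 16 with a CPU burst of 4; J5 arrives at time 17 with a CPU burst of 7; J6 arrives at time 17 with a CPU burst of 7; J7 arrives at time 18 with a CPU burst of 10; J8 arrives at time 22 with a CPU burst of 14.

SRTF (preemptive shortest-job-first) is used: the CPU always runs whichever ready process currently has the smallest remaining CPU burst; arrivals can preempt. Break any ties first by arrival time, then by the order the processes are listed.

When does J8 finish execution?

60

Timeline: | J1 0-8 | J2 8-10 | J3 10-18 | J4 18-22 | J5 22-29 | J6 29-36 | J7 36-46 | J8 46-60 | J2 60-76 |
Completion: J1=8  J2=76  J3=18  J4=22  J5=29  J6=36  J7=46  J8=60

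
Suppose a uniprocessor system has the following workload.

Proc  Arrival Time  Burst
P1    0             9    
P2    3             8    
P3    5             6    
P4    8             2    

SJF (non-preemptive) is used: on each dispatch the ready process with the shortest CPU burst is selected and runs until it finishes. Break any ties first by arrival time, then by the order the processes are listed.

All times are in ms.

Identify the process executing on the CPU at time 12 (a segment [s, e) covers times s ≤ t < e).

Gantt: | P1 0-9 | P4 9-11 | P3 11-17 | P2 17-25 |
Completion: P1=9  P2=25  P3=17  P4=11
Turnaround (C−A): P1=9  P2=22  P3=12  P4=3

P3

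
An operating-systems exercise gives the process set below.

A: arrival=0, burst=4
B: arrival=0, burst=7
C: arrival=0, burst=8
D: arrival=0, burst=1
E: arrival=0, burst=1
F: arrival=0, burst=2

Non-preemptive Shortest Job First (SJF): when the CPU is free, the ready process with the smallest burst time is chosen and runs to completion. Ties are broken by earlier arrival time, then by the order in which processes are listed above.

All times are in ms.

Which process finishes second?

Timeline: | D 0-1 | E 1-2 | F 2-4 | A 4-8 | B 8-15 | C 15-23 |
Completion: A=8  B=15  C=23  D=1  E=2  F=4
Finish order: D → E → F → A → B → C

E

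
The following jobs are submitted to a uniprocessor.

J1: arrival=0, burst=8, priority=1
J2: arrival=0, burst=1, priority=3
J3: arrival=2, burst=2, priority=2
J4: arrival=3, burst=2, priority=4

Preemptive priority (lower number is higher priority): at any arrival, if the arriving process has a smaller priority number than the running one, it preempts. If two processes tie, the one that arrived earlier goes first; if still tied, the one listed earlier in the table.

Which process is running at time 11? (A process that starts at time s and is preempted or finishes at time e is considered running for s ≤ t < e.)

J4

Schedule: | J1 0-8 | J3 8-10 | J2 10-11 | J4 11-13 |
Completion: J1=8  J2=11  J3=10  J4=13
Turnaround (C−A): J1=8  J2=11  J3=8  J4=10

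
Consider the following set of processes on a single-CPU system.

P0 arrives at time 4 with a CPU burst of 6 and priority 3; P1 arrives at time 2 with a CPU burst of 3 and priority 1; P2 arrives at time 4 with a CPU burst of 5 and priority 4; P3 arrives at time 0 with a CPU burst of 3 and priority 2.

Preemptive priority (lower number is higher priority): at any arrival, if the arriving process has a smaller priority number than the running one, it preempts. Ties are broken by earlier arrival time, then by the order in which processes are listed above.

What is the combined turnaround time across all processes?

Schedule: | P3 0-2 | P1 2-5 | P3 5-6 | P0 6-12 | P2 12-17 |
Completion: P0=12  P1=5  P2=17  P3=6
Turnaround = completion − arrival: P0=8, P1=3, P2=13, P3=6
Total turnaround = 8 + 3 + 13 + 6 = 30

30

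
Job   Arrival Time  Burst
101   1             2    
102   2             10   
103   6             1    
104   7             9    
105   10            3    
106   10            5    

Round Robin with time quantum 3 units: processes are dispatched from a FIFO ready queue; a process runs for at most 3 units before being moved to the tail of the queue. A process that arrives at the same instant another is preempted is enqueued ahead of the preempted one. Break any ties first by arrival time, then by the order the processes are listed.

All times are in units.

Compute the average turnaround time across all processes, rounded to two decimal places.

Schedule: | idle 0-1 | 101 1-3 | 102 3-6 | 103 6-7 | 102 7-10 | 104 10-13 | 105 13-16 | 106 16-19 | 102 19-22 | 104 22-25 | 106 25-27 | 102 27-28 | 104 28-31 |
Completion: 101=3  102=28  103=7  104=31  105=16  106=27
Turnaround times: 101=2, 102=26, 103=1, 104=24, 105=6, 106=17
Average turnaround = (2+26+1+24+6+17) / 6 = 76/6 = 12.67

12.67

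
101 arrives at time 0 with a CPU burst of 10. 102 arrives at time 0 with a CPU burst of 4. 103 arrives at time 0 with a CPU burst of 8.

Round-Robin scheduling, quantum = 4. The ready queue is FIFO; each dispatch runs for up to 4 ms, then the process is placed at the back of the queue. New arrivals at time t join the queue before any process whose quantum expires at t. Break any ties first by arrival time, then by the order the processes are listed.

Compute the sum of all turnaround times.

Gantt: | 101 0-4 | 102 4-8 | 103 8-12 | 101 12-16 | 103 16-20 | 101 20-22 |
Completion: 101=22  102=8  103=20
Turnaround (C−A): 101=22  102=8  103=20
Turnaround = completion − arrival: 101=22, 102=8, 103=20
Total turnaround = 22 + 8 + 20 = 50

50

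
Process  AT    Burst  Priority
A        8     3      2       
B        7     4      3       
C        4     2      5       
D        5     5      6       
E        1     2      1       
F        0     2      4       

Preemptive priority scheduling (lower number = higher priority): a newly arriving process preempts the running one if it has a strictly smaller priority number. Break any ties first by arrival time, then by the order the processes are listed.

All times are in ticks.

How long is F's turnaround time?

4

Gantt: | F 0-1 | E 1-3 | F 3-4 | C 4-6 | D 6-7 | B 7-8 | A 8-11 | B 11-14 | D 14-18 |
Completion: A=11  B=14  C=6  D=18  E=3  F=4
Turnaround (C−A): A=3  B=7  C=2  D=13  E=2  F=4
Turnaround(F) = completion − arrival = 4 − 0 = 4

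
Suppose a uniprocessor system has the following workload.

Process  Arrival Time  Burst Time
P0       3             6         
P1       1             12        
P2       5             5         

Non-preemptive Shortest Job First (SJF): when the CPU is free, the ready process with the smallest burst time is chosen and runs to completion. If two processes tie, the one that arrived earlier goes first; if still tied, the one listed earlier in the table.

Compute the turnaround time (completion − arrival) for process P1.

12

Timeline: | idle 0-1 | P1 1-13 | P2 13-18 | P0 18-24 |
Completion: P0=24  P1=13  P2=18
Turnaround(P1) = completion − arrival = 13 − 1 = 12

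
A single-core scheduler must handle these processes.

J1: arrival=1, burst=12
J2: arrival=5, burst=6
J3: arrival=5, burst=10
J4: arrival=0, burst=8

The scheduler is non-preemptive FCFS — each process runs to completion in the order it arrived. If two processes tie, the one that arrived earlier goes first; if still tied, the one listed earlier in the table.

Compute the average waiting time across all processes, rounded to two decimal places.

10.75

Gantt: | J4 0-8 | J1 8-20 | J2 20-26 | J3 26-36 |
Completion: J1=20  J2=26  J3=36  J4=8
Turnaround (C−A): J1=19  J2=21  J3=31  J4=8
Waiting times: J1=7, J2=15, J3=21, J4=0
Average waiting = (7+15+21+0) / 4 = 43/4 = 10.75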